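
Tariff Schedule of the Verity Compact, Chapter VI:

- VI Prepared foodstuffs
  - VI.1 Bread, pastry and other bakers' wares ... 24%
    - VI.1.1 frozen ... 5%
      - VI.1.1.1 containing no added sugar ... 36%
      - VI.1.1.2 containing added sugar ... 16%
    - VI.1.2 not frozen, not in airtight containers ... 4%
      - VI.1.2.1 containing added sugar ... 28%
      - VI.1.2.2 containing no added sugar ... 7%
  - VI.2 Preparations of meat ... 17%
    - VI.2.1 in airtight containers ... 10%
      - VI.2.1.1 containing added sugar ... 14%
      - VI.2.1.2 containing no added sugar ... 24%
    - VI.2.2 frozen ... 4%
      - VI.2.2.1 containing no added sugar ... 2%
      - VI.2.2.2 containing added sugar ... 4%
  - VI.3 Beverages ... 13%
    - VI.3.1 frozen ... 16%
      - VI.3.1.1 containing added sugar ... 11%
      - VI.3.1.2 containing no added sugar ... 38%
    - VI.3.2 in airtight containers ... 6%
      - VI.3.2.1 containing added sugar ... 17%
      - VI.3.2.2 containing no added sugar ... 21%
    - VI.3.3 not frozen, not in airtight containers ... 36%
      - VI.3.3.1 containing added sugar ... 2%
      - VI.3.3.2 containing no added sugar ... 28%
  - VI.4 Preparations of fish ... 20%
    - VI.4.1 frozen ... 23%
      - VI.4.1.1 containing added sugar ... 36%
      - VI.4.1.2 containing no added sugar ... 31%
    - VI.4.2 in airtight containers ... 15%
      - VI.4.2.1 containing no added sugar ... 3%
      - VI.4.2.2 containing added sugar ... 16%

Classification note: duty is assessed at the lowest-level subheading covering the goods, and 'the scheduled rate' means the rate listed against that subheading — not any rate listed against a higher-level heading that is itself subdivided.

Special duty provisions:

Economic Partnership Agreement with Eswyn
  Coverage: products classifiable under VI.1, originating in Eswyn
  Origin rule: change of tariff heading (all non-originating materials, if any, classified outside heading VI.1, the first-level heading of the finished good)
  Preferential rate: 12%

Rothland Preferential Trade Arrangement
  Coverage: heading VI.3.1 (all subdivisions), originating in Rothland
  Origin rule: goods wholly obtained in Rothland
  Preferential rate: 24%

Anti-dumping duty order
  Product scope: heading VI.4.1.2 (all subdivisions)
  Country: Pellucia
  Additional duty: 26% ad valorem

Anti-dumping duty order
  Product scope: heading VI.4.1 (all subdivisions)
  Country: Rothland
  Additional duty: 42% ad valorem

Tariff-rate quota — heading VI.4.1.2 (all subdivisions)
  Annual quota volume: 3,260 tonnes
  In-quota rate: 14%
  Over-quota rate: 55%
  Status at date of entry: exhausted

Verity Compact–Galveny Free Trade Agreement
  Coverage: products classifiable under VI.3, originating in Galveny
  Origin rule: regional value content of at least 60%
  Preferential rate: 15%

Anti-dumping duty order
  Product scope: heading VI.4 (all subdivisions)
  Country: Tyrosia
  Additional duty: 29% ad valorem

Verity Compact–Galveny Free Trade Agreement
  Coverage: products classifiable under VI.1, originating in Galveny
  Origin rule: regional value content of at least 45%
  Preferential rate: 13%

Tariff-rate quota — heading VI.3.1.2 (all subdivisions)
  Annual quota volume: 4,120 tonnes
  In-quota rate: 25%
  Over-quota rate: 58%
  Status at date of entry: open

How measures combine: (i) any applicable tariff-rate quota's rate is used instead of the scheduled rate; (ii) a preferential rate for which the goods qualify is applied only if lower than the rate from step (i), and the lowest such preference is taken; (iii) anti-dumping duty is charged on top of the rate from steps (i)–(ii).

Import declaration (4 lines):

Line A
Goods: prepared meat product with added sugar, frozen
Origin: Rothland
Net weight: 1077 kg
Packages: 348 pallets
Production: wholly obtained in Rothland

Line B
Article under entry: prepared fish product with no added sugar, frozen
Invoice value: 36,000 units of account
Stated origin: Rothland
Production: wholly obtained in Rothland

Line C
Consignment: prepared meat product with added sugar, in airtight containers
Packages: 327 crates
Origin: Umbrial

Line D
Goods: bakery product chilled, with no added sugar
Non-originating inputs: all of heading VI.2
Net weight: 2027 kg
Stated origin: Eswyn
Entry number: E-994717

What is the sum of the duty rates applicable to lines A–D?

122%

Line A: prepared meat product → VI.2; frozen → VI.2.2; with added sugar → VI.2.2.2. Scheduled 4%. Rothland agreement on VI.3.1: VI.2.2.2 not covered. → 4%.
Line B: prepared fish product → VI.4; frozen → VI.4.1; with no added sugar → VI.4.1.2. Scheduled 31%. quota on VI.4.1.2 exhausted → over-quota 55%; Rothland agreement on VI.3.1: VI.4.1.2 not covered; anti-dumping (Rothland, VI.4.1): +42%; total 55% + 42% = 97%. → 97%.
Line C: prepared meat product → VI.2; in airtight containers → VI.2.1; with added sugar → VI.2.1.1. Scheduled 14%. No special measure applies. → 14%.
Line D: bakery product → VI.1; chilled → VI.1.2; with no added sugar → VI.1.2.2. Scheduled 7%. Eswyn agreement on VI.1: CTH met → 12% available; preference 12% not lower than 7% → no reduction. → 7%.
Sum: 4% + 97% + 14% + 7% = 122%.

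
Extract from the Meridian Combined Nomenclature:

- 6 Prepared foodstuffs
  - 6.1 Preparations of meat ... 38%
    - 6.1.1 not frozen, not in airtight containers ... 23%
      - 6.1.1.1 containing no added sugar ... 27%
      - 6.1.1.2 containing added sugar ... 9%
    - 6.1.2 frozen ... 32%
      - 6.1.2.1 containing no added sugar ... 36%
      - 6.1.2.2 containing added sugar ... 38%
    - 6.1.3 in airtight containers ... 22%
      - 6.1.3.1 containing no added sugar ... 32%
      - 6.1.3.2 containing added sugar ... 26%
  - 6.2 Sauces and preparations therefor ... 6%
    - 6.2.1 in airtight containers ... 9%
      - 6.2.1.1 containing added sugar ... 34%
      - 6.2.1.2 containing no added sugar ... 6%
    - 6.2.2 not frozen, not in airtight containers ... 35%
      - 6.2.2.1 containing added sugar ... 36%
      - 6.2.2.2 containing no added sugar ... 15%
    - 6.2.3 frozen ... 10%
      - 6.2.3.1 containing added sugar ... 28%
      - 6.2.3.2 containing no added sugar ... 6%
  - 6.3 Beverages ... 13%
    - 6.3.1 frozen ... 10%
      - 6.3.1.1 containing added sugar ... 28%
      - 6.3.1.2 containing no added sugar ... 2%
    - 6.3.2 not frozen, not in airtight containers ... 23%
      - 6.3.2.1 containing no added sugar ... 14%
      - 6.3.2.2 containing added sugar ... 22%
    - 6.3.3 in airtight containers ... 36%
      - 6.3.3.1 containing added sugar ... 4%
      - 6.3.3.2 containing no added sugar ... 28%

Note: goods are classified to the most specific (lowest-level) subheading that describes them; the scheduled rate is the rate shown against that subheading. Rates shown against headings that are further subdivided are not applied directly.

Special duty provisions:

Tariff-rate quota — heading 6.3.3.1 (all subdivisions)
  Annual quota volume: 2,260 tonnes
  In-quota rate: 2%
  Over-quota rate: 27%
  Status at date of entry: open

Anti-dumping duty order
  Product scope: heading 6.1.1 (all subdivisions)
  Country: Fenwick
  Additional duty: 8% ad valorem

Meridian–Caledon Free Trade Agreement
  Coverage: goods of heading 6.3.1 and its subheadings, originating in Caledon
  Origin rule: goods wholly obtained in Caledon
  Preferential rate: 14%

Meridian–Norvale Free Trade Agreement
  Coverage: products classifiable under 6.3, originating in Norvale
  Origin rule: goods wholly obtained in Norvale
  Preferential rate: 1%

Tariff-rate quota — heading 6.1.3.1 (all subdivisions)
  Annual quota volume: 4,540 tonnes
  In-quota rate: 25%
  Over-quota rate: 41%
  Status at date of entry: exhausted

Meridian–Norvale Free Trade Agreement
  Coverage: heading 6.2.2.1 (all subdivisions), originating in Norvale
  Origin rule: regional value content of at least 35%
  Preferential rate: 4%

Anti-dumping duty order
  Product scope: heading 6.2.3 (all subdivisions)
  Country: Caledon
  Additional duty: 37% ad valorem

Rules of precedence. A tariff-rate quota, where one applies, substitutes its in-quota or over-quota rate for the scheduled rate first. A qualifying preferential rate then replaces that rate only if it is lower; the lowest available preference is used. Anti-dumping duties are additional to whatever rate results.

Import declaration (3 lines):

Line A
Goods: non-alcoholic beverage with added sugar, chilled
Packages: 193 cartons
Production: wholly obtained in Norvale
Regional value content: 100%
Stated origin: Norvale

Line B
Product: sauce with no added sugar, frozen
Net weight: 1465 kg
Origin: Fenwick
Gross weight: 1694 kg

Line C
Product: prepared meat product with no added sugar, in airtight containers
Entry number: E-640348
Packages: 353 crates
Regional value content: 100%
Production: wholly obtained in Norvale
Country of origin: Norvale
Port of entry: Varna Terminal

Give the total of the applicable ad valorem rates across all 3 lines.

Line A: non-alcoholic beverage → 6.3; chilled → 6.3.2; with added sugar → 6.3.2.2. Scheduled 22%. Norvale agreement on 6.3: wholly obtained → 1% available; Norvale agreement on 6.2.2.1: 6.3.2.2 not covered; preferential 1%. → 1%.
Line B: sauce → 6.2; frozen → 6.2.3; with no added sugar → 6.2.3.2. Scheduled 6%. No special measure applies. → 6%.
Line C: prepared meat product → 6.1; in airtight containers → 6.1.3; with no added sugar → 6.1.3.1. Scheduled 32%. quota on 6.1.3.1 exhausted → over-quota 41%; Norvale agreement on 6.3: 6.1.3.1 not covered; Norvale agreement on 6.2.2.1: 6.1.3.1 not covered. → 41%.
Sum: 1% + 6% + 41% = 48%.

48%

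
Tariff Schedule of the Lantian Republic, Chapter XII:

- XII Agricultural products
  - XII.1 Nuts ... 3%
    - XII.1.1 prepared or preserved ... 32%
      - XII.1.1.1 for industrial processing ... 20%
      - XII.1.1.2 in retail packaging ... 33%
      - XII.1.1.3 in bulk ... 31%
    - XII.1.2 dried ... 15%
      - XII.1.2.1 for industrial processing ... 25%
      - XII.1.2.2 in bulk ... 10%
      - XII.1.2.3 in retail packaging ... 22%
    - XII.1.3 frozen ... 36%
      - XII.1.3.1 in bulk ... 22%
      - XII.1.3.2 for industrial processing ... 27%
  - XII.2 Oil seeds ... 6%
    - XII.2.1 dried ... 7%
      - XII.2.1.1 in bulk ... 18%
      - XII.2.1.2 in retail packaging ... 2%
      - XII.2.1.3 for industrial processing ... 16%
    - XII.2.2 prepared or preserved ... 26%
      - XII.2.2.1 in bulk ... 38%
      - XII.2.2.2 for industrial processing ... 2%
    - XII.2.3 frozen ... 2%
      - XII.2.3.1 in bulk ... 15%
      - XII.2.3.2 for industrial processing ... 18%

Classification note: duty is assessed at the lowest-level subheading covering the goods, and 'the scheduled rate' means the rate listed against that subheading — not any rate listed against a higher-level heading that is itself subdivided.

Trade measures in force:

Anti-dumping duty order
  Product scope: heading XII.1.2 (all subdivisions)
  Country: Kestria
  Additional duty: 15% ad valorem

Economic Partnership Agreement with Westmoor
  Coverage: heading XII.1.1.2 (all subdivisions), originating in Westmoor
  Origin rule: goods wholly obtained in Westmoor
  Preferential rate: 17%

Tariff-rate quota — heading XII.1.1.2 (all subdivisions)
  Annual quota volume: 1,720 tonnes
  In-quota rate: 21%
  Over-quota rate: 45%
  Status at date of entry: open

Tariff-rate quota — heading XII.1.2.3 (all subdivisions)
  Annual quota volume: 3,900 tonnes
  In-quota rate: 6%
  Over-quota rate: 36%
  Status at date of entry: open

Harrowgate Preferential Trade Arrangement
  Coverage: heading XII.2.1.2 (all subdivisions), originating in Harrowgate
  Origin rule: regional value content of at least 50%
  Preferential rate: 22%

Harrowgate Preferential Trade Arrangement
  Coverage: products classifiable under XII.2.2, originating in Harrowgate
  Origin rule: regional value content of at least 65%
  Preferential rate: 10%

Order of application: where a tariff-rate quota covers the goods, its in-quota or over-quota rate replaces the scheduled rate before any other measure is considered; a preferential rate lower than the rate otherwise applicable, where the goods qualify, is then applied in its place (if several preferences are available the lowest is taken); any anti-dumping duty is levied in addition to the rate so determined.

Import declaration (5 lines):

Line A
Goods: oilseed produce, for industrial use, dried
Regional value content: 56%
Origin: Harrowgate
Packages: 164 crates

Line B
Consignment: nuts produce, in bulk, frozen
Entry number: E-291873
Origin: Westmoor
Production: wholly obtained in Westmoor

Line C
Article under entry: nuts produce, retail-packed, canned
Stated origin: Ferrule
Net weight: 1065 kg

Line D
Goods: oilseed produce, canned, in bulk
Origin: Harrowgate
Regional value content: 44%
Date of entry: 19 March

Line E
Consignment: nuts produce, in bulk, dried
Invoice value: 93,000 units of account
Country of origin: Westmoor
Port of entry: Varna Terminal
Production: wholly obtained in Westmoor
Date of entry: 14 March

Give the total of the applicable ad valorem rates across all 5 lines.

107%

Line A: oilseed → XII.2; dried → XII.2.1; for industrial use → XII.2.1.3. Scheduled 16%. Harrowgate agreement on XII.2.1.2: XII.2.1.3 not covered; Harrowgate agreement on XII.2.2: XII.2.1.3 not covered. → 16%.
Line B: nuts → XII.1; frozen → XII.1.3; in bulk → XII.1.3.1. Scheduled 22%. Westmoor agreement on XII.1.1.2: XII.1.3.1 not covered. → 22%.
Line C: nuts → XII.1; canned → XII.1.1; retail-packed → XII.1.1.2. Scheduled 33%. quota on XII.1.1.2 open → in-quota 21%. → 21%.
Line D: oilseed → XII.2; canned → XII.2.2; in bulk → XII.2.2.1. Scheduled 38%. Harrowgate agreement on XII.2.1.2: XII.2.2.1 not covered; Harrowgate agreement on XII.2.2: RVC < 65%. → 38%.
Line E: nuts → XII.1; dried → XII.1.2; in bulk → XII.1.2.2. Scheduled 10%. Westmoor agreement on XII.1.1.2: XII.1.2.2 not covered. → 10%.
Sum: 16% + 22% + 21% + 38% + 10% = 107%.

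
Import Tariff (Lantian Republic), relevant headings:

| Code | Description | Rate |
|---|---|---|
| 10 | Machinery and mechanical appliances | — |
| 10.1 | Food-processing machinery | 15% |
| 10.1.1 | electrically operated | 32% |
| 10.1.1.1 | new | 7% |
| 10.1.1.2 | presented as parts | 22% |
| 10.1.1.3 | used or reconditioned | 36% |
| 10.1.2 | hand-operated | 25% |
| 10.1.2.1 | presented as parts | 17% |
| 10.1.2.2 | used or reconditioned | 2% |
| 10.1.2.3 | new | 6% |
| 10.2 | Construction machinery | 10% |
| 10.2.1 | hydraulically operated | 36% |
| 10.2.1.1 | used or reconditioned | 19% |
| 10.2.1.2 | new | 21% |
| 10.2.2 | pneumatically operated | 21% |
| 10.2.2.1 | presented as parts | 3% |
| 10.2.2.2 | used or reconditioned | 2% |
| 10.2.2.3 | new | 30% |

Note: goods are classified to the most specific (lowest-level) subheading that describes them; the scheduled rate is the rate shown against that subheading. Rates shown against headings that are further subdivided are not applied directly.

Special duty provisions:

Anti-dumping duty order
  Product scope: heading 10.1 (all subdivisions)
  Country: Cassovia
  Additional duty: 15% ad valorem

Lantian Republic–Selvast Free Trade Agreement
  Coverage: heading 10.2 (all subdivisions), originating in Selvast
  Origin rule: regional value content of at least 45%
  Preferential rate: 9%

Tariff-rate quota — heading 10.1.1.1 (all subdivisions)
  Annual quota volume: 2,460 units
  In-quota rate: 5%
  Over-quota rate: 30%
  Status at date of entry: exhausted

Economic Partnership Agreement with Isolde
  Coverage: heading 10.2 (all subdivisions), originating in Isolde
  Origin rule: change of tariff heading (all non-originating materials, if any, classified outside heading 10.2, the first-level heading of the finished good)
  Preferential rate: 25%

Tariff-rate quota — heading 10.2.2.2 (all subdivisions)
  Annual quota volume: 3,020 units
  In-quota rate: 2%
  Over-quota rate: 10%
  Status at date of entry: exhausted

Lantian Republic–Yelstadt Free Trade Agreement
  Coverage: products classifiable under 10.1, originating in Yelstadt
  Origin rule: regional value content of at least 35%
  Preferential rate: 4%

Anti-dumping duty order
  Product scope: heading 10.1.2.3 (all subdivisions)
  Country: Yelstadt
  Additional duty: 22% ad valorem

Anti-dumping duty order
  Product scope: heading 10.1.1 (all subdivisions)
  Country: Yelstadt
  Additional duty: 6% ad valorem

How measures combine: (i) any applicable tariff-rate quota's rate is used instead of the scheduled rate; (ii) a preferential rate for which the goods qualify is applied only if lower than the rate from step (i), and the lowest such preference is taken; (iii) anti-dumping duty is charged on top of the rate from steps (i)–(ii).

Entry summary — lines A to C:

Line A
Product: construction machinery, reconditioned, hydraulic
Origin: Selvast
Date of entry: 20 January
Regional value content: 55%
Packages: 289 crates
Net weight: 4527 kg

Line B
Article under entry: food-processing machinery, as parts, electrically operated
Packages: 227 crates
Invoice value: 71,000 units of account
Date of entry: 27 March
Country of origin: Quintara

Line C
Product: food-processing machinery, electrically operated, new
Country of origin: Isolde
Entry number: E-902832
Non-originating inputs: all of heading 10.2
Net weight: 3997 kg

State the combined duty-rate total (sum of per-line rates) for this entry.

Line A: construction → 10.2; hydraulic → 10.2.1; reconditioned → 10.2.1.1. Scheduled 19%. Selvast agreement on 10.2: RVC ≥ 45% → 9% available; preferential 9%. → 9%.
Line B: food-processing → 10.1; electrically operated → 10.1.1; as parts → 10.1.1.2. Scheduled 22%. No special measure applies. → 22%.
Line C: food-processing → 10.1; electrically operated → 10.1.1; new → 10.1.1.1. Scheduled 7%. quota on 10.1.1.1 exhausted → over-quota 30%; Isolde agreement on 10.2: 10.1.1.1 not covered. → 30%.
Sum: 9% + 22% + 30% = 61%.

61%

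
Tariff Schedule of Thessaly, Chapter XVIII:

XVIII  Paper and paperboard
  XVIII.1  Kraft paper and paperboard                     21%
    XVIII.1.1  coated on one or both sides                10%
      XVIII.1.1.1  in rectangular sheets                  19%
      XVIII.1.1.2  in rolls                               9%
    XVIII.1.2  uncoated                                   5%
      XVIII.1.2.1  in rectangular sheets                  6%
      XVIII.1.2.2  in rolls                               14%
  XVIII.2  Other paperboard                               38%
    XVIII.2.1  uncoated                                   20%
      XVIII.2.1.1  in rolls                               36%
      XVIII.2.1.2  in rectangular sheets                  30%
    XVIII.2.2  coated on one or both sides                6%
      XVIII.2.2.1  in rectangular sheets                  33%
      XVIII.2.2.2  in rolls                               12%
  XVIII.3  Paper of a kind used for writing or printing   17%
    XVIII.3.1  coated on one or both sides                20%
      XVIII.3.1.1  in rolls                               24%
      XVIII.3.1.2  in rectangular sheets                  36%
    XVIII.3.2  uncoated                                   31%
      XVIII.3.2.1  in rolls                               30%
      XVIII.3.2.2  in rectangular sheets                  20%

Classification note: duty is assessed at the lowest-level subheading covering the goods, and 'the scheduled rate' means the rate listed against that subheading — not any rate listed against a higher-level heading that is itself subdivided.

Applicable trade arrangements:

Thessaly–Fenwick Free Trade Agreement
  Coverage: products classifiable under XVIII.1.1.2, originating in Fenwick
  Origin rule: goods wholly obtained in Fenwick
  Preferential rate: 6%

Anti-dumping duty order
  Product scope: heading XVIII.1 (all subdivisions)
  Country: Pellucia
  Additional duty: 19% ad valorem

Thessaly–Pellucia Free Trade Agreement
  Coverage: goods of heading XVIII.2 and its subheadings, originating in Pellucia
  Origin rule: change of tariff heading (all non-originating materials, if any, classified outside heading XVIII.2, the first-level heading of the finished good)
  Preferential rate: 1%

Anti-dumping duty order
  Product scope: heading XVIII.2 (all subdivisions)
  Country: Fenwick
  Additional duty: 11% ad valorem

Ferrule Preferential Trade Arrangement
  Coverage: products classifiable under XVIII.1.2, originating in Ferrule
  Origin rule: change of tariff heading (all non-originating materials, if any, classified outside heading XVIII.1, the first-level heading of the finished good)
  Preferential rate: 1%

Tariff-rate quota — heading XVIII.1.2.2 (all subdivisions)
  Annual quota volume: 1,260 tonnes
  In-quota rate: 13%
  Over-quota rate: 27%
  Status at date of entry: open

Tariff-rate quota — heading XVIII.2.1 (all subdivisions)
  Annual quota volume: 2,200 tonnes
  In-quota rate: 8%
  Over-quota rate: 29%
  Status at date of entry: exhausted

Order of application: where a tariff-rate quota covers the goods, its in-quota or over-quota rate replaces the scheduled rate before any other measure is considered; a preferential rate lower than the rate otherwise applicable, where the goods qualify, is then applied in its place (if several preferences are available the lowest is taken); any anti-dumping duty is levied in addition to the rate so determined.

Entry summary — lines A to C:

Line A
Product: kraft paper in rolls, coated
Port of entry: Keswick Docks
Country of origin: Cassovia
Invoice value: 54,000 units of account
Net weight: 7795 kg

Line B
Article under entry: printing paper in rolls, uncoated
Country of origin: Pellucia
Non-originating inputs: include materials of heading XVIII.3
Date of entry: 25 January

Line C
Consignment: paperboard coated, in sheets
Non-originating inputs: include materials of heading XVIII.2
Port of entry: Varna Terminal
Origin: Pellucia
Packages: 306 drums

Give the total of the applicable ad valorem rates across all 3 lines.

Line A: kraft paper → XVIII.1; coated → XVIII.1.1; in rolls → XVIII.1.1.2. Scheduled 9%. No special measure applies. → 9%.
Line B: printing paper → XVIII.3; uncoated → XVIII.3.2; in rolls → XVIII.3.2.1. Scheduled 30%. Pellucia agreement on XVIII.2: XVIII.3.2.1 not covered. → 30%.
Line C: paperboard → XVIII.2; coated → XVIII.2.2; in sheets → XVIII.2.2.1. Scheduled 33%. Pellucia agreement on XVIII.2: CTH not met. → 33%.
Sum: 9% + 30% + 33% = 72%.

72%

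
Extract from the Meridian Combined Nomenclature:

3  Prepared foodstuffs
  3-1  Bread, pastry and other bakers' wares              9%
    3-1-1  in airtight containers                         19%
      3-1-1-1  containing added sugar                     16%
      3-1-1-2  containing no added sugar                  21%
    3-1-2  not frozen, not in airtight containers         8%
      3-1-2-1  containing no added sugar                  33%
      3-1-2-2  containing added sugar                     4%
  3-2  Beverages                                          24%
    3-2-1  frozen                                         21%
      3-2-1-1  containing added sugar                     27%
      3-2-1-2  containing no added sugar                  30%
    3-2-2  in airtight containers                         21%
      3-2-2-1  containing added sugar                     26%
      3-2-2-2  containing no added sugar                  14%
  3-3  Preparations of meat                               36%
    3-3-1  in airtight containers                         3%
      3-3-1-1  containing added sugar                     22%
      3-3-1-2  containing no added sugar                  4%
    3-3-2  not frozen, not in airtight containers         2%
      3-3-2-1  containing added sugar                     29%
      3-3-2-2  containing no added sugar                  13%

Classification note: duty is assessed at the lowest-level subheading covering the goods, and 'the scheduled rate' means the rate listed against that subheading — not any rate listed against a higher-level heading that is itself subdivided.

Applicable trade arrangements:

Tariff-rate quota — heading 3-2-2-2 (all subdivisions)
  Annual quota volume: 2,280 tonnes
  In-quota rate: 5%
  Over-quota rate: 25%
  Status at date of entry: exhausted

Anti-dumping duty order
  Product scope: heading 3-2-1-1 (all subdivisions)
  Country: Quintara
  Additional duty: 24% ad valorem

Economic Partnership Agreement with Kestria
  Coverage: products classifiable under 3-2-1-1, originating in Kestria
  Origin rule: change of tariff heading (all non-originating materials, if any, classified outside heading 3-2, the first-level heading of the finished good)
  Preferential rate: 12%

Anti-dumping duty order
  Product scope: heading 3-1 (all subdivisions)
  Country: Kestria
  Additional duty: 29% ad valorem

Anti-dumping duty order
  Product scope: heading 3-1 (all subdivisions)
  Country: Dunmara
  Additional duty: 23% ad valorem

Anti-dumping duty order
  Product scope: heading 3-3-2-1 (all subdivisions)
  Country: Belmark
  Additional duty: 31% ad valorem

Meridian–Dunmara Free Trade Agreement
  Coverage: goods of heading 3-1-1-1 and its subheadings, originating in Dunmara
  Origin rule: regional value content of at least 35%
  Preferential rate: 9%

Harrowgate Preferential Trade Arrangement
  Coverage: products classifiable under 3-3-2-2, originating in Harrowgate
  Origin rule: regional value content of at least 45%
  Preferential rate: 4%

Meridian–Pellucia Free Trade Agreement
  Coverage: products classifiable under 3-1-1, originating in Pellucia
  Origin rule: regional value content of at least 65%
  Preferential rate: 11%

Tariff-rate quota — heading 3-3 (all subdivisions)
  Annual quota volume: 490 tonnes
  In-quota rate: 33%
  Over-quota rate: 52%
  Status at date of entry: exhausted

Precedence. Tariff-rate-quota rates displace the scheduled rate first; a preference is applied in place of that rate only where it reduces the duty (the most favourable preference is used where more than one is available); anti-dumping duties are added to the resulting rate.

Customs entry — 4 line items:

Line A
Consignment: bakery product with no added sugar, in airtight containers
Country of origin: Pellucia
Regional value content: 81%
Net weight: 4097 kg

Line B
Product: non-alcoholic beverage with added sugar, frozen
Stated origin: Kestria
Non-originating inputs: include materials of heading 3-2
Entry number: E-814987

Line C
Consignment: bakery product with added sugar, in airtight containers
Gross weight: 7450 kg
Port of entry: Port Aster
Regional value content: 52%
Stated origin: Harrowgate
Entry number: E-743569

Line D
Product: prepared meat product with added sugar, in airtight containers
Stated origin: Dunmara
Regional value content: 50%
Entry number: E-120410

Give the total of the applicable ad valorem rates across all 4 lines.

106%

Line A: bakery product → 3-1; in airtight containers → 3-1-1; with no added sugar → 3-1-1-2. Scheduled 21%. Pellucia agreement on 3-1-1: RVC ≥ 65% → 11% available; preferential 11%. → 11%.
Line B: non-alcoholic beverage → 3-2; frozen → 3-2-1; with added sugar → 3-2-1-1. Scheduled 27%. Kestria agreement on 3-2-1-1: CTH not met. → 27%.
Line C: bakery product → 3-1; in airtight containers → 3-1-1; with added sugar → 3-1-1-1. Scheduled 16%. Harrowgate agreement on 3-3-2-2: 3-1-1-1 not covered. → 16%.
Line D: prepared meat product → 3-3; in airtight containers → 3-3-1; with added sugar → 3-3-1-1. Scheduled 22%. quota on 3-3 exhausted → over-quota 52%; Dunmara agreement on 3-1-1-1: 3-3-1-1 not covered. → 52%.
Sum: 11% + 27% + 16% + 52% = 106%.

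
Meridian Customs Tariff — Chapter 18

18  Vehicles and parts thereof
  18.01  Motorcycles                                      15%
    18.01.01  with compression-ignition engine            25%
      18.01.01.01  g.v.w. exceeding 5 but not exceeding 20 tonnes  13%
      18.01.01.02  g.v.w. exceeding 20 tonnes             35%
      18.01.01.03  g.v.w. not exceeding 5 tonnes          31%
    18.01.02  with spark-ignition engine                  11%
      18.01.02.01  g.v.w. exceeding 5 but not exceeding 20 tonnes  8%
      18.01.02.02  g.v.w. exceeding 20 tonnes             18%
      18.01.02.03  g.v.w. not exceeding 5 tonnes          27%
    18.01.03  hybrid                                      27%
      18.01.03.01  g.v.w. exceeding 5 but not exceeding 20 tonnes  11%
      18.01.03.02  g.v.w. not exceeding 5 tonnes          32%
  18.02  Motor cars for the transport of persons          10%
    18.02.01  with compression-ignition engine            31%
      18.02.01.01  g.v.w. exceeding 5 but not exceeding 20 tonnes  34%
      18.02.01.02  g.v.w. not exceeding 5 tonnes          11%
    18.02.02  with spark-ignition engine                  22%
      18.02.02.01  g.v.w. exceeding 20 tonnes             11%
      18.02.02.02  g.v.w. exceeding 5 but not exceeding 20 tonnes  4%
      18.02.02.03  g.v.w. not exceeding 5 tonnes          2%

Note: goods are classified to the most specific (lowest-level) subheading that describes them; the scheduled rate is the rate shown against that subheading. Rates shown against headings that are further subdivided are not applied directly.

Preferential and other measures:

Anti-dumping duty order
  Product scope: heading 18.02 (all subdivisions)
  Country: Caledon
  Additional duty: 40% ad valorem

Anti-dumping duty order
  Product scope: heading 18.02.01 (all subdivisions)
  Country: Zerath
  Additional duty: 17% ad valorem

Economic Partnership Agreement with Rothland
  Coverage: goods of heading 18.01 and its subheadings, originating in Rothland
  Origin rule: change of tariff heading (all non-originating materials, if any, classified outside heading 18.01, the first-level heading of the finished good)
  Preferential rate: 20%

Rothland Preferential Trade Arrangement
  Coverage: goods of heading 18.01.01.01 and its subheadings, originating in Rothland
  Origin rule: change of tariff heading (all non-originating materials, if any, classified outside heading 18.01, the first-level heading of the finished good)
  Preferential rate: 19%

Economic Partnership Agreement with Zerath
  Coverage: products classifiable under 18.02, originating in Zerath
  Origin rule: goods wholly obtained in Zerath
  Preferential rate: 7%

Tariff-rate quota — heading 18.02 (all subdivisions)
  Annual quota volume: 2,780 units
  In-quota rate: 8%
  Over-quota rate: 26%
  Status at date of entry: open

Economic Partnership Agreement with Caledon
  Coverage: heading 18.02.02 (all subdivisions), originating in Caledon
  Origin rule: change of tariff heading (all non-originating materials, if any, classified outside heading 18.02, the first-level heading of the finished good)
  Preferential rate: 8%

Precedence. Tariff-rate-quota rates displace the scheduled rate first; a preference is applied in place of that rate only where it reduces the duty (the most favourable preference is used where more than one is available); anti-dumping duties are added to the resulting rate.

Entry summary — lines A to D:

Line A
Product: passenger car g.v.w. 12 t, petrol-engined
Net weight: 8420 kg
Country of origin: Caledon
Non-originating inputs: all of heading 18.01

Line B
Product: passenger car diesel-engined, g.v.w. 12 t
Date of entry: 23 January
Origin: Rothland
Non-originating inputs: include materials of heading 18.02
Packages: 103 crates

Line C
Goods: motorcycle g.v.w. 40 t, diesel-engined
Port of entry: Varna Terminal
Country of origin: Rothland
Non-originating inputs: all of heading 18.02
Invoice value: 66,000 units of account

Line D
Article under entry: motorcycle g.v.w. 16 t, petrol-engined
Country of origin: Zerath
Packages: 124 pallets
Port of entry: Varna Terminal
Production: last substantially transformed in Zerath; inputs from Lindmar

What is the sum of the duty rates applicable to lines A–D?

84%

Line A: passenger car → 18.02; petrol-engined → 18.02.02; g.v.w. 12 t → 18.02.02.02. Scheduled 4%. quota on 18.02 open → in-quota 8%; Caledon agreement on 18.02.02: CTH met → 8% available; preference 8% not lower than 8% → no reduction; anti-dumping (Caledon, 18.02): +40%; total 8% + 40% = 48%. → 48%.
Line B: passenger car → 18.02; diesel-engined → 18.02.01; g.v.w. 12 t → 18.02.01.01. Scheduled 34%. quota on 18.02 open → in-quota 8%; Rothland agreement on 18.01: 18.02.01.01 not covered; Rothland agreement on 18.01.01.01: 18.02.01.01 not covered. → 8%.
Line C: motorcycle → 18.01; diesel-engined → 18.01.01; g.v.w. 40 t → 18.01.01.02. Scheduled 35%. Rothland agreement on 18.01: CTH met → 20% available; Rothland agreement on 18.01.01.01: 18.01.01.02 not covered; preferential 20%. → 20%.
Line D: motorcycle → 18.01; petrol-engined → 18.01.02; g.v.w. 16 t → 18.01.02.01. Scheduled 8%. Zerath agreement on 18.02: 18.01.02.01 not covered. → 8%.
Sum: 48% + 8% + 20% + 8% = 84%.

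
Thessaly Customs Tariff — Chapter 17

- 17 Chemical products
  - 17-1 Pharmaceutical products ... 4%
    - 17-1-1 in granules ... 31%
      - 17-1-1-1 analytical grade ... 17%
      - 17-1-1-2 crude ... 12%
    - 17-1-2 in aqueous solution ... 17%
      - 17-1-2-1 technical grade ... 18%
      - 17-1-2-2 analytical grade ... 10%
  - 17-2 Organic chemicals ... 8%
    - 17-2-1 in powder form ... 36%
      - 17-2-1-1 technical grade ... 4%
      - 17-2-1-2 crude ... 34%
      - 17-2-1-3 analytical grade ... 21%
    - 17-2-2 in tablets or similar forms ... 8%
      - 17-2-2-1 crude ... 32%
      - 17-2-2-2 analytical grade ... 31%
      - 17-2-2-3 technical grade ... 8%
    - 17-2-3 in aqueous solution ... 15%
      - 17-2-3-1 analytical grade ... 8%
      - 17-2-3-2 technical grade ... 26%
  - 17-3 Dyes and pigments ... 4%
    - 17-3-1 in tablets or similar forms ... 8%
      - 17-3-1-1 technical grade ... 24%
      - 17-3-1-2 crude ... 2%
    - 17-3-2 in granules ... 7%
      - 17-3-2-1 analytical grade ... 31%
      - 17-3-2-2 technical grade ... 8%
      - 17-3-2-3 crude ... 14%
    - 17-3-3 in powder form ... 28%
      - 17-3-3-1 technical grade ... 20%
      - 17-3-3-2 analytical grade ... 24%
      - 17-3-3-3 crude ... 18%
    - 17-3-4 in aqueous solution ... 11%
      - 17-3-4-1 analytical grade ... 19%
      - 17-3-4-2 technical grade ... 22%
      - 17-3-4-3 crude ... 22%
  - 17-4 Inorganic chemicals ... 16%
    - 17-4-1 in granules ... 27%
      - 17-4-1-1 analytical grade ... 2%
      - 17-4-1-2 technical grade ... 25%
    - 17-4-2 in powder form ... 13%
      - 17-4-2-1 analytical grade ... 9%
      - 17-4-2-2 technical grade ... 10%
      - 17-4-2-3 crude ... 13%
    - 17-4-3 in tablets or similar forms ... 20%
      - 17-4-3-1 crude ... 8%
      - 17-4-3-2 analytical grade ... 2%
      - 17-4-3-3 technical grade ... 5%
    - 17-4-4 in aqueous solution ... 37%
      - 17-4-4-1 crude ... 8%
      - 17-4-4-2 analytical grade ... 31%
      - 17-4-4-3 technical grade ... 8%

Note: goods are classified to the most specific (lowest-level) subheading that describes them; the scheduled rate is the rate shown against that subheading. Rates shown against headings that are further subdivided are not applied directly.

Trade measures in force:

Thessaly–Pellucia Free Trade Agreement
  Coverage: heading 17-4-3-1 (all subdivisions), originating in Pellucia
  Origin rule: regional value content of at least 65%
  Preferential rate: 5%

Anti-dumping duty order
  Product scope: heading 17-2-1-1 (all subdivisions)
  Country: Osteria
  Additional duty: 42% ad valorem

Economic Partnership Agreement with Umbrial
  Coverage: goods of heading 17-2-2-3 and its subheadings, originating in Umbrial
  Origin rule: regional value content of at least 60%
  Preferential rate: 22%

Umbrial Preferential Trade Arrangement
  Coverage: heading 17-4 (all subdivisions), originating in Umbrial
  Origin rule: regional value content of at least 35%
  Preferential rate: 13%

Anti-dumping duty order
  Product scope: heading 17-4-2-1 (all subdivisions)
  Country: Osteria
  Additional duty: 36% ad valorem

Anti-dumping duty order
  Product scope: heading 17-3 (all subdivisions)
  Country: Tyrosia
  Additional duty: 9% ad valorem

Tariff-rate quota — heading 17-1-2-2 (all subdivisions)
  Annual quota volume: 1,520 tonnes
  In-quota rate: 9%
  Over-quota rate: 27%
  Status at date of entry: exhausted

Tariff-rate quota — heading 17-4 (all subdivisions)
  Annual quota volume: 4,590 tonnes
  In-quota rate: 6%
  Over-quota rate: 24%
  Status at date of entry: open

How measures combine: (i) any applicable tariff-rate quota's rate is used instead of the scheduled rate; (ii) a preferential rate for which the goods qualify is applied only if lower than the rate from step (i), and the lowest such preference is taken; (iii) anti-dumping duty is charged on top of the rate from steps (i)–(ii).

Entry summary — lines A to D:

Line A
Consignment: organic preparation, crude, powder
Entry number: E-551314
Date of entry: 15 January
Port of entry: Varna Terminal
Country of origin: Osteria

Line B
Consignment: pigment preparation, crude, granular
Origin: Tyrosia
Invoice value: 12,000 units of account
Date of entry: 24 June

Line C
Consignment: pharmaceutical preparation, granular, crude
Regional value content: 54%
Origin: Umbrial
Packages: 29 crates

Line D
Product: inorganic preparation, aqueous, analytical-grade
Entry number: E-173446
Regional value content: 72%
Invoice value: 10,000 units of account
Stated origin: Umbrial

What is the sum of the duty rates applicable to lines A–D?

Line A: organic → 17-2; powder → 17-2-1; crude → 17-2-1-2. Scheduled 34%. No special measure applies. → 34%.
Line B: pigment → 17-3; granular → 17-3-2; crude → 17-3-2-3. Scheduled 14%. anti-dumping (Tyrosia, 17-3): +9%; total 14% + 9% = 23%. → 23%.
Line C: pharmaceutical → 17-1; granular → 17-1-1; crude → 17-1-1-2. Scheduled 12%. Umbrial agreement on 17-2-2-3: 17-1-1-2 not covered; Umbrial agreement on 17-4: 17-1-1-2 not covered. → 12%.
Line D: inorganic → 17-4; aqueous → 17-4-4; analytical-grade → 17-4-4-2. Scheduled 31%. quota on 17-4 open → in-quota 6%; Umbrial agreement on 17-2-2-3: 17-4-4-2 not covered; Umbrial agreement on 17-4: RVC ≥ 35% → 13% available; preference 13% not lower than 6% → no reduction. → 6%.
Sum: 34% + 23% + 12% + 6% = 75%.

75%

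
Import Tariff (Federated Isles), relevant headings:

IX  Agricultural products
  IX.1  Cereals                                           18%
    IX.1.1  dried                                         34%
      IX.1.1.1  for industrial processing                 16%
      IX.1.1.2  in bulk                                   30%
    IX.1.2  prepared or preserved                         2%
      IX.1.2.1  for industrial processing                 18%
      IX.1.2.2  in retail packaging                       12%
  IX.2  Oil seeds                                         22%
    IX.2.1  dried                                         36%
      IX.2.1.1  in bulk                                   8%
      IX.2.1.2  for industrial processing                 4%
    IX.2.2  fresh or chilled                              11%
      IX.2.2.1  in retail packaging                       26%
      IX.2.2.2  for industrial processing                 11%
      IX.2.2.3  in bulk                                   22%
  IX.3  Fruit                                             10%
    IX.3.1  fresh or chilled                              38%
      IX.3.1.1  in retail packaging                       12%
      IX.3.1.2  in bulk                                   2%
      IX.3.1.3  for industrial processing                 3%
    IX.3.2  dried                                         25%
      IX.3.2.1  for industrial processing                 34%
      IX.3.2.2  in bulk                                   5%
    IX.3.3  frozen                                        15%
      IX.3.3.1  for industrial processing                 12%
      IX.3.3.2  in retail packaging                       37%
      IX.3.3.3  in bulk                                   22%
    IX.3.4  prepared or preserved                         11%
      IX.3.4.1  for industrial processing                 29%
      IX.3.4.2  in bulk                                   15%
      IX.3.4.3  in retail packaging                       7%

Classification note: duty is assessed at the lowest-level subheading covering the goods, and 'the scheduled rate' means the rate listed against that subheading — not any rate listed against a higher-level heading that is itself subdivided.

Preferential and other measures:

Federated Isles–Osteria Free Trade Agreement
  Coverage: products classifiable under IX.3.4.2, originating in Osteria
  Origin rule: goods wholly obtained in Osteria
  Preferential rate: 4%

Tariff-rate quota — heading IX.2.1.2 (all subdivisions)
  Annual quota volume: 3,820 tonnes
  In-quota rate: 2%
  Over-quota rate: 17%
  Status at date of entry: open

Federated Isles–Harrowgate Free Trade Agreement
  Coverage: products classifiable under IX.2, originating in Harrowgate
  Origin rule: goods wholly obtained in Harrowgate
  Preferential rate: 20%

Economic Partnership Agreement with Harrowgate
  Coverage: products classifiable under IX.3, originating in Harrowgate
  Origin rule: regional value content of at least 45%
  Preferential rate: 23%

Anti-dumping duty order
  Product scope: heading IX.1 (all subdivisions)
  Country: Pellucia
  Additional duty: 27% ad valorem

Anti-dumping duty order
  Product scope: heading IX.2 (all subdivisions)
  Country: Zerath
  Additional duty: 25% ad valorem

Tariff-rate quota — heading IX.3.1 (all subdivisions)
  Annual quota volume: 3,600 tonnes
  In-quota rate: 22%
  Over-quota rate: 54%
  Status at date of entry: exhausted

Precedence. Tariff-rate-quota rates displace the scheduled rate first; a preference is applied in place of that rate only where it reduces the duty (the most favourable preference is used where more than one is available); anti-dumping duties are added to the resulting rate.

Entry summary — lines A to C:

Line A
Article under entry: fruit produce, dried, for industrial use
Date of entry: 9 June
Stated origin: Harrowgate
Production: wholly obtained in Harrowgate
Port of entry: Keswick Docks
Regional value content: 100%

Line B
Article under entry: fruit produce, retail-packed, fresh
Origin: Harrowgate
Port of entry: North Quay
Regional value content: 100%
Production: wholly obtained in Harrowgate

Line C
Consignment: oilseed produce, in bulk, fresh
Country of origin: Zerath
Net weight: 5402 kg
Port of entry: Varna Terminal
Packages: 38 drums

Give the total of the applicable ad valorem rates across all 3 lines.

Line A: fruit → IX.3; dried → IX.3.2; for industrial use → IX.3.2.1. Scheduled 34%. Harrowgate agreement on IX.2: IX.3.2.1 not covered; Harrowgate agreement on IX.3: RVC ≥ 45% → 23% available; preferential 23%. → 23%.
Line B: fruit → IX.3; fresh → IX.3.1; retail-packed → IX.3.1.1. Scheduled 12%. quota on IX.3.1 exhausted → over-quota 54%; Harrowgate agreement on IX.2: IX.3.1.1 not covered; Harrowgate agreement on IX.3: RVC ≥ 45% → 23% available; preferential 23%. → 23%.
Line C: oilseed → IX.2; fresh → IX.2.2; in bulk → IX.2.2.3. Scheduled 22%. anti-dumping (Zerath, IX.2): +25%; total 22% + 25% = 47%. → 47%.
Sum: 23% + 23% + 47% = 93%.

93%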